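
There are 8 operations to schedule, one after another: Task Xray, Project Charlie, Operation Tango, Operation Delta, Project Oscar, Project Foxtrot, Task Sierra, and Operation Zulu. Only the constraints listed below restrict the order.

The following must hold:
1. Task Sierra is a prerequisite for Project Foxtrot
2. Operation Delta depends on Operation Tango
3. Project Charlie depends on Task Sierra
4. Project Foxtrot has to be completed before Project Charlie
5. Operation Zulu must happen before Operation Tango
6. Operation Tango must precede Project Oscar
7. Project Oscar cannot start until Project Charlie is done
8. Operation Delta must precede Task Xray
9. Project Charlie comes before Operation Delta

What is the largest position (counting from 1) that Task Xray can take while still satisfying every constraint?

8

Nothing depends on Task Xray, so it can be the final operation, position 8.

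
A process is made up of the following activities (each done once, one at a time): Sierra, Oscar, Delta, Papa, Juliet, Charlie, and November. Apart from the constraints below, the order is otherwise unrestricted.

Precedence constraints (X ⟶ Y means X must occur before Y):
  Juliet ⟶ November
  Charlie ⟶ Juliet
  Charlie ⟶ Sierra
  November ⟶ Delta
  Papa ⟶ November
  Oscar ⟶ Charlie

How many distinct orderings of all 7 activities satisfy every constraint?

18

The activities with no prerequisites are Oscar, Papa; any of them can be placed first.
Counting all ways to extend the partial order to a total order gives 18.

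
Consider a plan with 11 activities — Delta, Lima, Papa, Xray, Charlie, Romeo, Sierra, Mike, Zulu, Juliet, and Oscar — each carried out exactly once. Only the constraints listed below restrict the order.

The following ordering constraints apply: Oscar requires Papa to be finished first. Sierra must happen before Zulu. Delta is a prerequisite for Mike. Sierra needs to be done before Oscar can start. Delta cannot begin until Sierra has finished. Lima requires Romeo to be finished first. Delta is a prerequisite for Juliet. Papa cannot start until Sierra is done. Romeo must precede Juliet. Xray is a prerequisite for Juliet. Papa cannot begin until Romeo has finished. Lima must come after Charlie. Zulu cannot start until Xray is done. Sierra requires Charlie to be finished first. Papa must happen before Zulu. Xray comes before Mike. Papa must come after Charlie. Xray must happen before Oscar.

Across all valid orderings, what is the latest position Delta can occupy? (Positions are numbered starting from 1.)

9

Every activity that must follow Delta has to come after it. Tracing all chains starting from Delta, those activities are: Mike, Juliet — 2 in total.
So at least 2 activities follow Delta, putting Delta no later than position 9. That position is achievable by scheduling everything else first.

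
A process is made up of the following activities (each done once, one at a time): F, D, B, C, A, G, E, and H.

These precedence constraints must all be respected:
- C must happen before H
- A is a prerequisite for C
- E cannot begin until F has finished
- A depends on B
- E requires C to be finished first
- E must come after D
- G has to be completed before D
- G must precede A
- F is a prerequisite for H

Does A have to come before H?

Yes

Chaining the stated constraints: A → C → H.
That forces A before H in every valid schedule.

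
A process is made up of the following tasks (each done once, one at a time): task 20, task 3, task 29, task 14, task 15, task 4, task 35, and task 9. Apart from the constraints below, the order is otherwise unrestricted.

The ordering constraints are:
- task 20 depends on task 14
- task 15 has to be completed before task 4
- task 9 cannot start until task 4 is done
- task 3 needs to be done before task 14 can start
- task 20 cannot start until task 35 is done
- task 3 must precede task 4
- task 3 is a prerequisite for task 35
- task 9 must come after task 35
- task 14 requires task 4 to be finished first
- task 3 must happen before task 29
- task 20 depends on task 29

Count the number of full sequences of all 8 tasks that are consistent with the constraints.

2 tasks have no prerequisites (task 3, task 15), so any of them could come first.
Enumerating by repeatedly choosing an available task (one whose prerequisites are all placed) gives 99 distinct complete orderings.

99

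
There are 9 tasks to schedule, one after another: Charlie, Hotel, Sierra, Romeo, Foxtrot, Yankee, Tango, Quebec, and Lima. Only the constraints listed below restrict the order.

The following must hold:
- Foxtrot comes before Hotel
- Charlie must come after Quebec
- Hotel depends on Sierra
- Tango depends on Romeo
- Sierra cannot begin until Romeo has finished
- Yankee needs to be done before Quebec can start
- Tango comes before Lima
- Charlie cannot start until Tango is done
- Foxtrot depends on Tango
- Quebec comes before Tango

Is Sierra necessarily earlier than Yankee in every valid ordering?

No chain of constraints connects Sierra to Yankee in either direction.
So Sierra can come before Yankee or after — it is not forced.

No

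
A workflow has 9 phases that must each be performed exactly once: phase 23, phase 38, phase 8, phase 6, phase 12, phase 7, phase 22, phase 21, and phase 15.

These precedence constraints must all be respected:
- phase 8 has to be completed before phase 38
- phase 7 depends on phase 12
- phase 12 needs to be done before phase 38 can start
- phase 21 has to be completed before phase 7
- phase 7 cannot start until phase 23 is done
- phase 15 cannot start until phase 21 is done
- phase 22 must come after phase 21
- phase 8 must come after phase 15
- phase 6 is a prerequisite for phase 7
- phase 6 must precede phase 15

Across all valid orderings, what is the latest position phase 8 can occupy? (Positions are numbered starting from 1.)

The only phase forced after phase 8 (directly or by a chain) is phase 38.
With 1 mandatory successor out of 9 phases total, the latest slot for phase 8 is 9−1 = 8, and it's reachable by doing all non-successors before phase 8.

8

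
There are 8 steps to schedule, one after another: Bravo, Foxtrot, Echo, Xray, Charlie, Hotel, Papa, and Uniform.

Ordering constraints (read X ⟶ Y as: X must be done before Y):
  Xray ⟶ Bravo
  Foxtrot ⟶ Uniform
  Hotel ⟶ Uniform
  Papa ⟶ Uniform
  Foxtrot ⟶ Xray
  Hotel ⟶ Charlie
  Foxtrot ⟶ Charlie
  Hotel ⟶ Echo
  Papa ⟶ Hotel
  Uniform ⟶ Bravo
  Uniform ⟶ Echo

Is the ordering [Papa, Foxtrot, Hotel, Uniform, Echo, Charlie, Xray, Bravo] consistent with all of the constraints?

Every stated constraint is respected: Foxtrot sits at position 2, ahead of Xray at position 7, and each of the other listed pairs likewise has the predecessor earlier in the sequence.

Yes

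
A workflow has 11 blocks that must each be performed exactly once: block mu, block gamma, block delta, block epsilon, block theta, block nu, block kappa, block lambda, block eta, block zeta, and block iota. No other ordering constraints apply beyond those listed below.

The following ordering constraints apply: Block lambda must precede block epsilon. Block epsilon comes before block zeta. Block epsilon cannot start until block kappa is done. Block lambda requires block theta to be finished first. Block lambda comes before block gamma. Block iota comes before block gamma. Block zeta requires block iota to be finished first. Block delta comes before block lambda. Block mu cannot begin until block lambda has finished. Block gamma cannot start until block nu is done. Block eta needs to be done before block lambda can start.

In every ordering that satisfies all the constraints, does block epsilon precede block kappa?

The constraints actually force block kappa before block epsilon (via block kappa → block epsilon), not the other way around.
So block epsilon never precedes block kappa.

No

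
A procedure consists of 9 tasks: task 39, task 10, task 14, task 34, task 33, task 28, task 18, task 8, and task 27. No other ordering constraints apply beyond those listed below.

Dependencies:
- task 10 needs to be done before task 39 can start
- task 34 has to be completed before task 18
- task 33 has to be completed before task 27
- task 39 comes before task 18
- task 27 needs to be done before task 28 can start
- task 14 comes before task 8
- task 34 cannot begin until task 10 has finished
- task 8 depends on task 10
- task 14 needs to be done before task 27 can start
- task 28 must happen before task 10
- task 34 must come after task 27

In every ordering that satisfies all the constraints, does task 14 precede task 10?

Yes

Tracing the constraints gives a chain: task 14 → task 27 → task 28 → task 10.
Hence task 14 necessarily comes before task 10.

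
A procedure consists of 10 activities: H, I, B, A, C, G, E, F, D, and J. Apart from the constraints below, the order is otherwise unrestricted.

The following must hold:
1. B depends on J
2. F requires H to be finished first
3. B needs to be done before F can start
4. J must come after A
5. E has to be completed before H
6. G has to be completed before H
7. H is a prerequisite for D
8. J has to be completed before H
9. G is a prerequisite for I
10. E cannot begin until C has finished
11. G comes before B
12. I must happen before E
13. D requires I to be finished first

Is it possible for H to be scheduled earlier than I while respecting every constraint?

No

There is a dependency chain I → E → H, so H always comes after I.
Hence H can never be scheduled before I.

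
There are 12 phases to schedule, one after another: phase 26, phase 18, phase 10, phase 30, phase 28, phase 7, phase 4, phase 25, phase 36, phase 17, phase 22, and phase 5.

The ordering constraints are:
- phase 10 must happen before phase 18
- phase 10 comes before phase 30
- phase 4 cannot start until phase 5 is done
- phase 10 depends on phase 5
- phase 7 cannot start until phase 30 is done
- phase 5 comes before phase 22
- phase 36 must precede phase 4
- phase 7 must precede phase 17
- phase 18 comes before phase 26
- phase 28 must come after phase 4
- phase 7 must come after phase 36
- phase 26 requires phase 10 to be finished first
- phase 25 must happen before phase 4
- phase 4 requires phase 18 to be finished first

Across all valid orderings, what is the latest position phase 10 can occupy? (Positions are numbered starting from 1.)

5

Every phase that must follow phase 10 has to come after it. Tracing all chains starting from phase 10, those phases are: phase 26, phase 18, phase 30, phase 28, phase 7, phase 4, phase 17 — 7 in total.
So at least 7 phases follow phase 10, putting phase 10 no later than position 5. That position is achievable by scheduling everything else first.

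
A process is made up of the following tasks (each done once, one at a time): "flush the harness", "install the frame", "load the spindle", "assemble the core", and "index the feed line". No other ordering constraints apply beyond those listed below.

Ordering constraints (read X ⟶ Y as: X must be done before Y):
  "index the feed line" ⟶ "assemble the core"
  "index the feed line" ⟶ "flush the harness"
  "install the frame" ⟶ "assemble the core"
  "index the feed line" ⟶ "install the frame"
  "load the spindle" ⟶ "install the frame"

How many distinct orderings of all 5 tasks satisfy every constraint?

The tasks with no prerequisites are "load the spindle", "index the feed line"; any of them can be placed first.
Enumerating by repeatedly choosing an available task (one whose prerequisites are all placed) gives 7 distinct complete orderings.

7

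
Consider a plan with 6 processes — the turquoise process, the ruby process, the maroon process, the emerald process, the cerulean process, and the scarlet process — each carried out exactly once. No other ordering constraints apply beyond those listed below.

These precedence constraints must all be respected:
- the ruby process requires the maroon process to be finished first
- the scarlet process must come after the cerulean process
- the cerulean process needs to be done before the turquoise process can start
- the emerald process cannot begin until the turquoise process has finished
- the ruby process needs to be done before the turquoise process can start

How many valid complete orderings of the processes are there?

2 processes have no prerequisites (the maroon process, the cerulean process), so any of them could come first.
Systematically extending each partial ordering one process at a time and counting, there are 12 complete orderings.

12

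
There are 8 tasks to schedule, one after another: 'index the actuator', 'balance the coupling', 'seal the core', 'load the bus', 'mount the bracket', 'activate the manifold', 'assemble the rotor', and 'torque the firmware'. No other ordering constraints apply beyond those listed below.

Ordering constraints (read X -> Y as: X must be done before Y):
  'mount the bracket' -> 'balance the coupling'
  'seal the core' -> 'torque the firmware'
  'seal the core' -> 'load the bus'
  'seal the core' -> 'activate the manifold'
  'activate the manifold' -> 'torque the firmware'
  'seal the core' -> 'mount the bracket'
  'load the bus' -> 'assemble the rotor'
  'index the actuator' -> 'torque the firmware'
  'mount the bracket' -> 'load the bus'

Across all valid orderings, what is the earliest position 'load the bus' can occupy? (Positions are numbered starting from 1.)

3

Every task that must precede 'load the bus' has to come before it. Tracing all chains that end at 'load the bus', those tasks are: 'seal the core', 'mount the bracket' — 2 in total.
So at minimum 2 tasks come before 'load the bus', putting 'load the bus' no earlier than position 3. That position is achievable by scheduling exactly those predecessors first.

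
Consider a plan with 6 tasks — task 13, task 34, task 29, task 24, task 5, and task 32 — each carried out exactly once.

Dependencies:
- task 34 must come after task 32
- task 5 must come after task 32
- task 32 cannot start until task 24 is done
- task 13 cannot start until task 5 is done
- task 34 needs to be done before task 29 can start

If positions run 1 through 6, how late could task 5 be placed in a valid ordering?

5

Following the constraints forward from task 5, its only required successor is task 13.
With 1 mandatory successor out of 6 tasks total, the latest slot for task 5 is 6−1 = 5, and it's reachable by doing all non-successors before task 5.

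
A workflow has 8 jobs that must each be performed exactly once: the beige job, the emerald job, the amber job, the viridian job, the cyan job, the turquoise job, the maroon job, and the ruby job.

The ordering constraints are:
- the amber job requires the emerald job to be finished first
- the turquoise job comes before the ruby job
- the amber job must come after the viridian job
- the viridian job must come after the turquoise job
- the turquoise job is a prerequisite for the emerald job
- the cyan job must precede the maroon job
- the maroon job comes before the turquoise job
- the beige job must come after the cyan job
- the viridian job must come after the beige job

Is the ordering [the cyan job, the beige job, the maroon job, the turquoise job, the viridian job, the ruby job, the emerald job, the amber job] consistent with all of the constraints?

Every stated constraint is respected: the viridian job sits at position 5, ahead of the amber job at position 8, and each of the other listed pairs likewise has the predecessor earlier in the sequence.

Yes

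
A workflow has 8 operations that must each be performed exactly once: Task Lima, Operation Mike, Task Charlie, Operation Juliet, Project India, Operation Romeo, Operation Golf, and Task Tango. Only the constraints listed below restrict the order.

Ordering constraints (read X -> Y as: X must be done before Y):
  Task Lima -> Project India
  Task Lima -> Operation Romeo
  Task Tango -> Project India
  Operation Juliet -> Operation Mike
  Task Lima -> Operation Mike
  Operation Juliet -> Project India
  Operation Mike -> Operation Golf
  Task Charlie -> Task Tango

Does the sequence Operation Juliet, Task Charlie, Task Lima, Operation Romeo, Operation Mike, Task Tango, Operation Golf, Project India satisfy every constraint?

Checking each listed constraint against this order: for instance, Operation Juliet is in position 1 and Project India in position 8, so that constraint holds — and the remaining constraints check out the same way.

Yes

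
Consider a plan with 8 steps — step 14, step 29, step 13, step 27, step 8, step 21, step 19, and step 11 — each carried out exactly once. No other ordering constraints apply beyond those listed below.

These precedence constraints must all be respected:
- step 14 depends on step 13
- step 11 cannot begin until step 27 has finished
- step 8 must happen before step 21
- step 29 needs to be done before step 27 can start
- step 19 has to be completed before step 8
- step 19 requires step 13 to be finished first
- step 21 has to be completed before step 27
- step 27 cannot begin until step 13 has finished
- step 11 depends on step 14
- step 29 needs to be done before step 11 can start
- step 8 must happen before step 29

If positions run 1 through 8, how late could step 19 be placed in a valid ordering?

Following every chain forward from step 19, the steps that must come later are step 29, step 27, step 8, step 21, step 11 — 5 of them.
With 5 mandatory successors out of 8 steps total, the latest slot for step 19 is 8−5 = 3, and it's reachable by doing all non-successors before step 19.

3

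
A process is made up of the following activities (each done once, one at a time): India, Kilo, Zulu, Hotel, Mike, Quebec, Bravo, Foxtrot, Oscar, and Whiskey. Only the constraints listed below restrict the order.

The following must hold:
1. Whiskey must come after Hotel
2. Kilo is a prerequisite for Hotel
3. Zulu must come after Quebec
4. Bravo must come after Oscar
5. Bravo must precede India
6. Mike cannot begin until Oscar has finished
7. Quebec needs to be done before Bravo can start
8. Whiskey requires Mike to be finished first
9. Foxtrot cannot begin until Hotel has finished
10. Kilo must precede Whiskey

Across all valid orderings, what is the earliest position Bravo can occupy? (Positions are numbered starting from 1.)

The activities that are forced before Bravo, directly or transitively, are Quebec, Oscar. That's 2 activities.
With 2 mandatory predecessors, the earliest Bravo can sit is position 2+1 = 3, and placing just those 2 first achieves it.

3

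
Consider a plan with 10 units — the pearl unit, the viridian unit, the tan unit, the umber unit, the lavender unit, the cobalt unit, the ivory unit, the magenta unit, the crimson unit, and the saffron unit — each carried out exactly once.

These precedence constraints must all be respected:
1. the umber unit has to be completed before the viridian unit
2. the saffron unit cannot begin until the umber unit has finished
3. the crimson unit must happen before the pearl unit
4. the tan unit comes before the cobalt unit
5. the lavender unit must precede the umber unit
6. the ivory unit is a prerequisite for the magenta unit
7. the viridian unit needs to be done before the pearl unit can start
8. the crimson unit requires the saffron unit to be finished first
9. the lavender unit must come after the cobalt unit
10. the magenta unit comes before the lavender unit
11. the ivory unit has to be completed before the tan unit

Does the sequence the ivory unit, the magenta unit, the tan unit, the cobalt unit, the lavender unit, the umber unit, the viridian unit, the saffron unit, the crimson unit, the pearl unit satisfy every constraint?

Every stated constraint is respected: the magenta unit sits at position 2, ahead of the lavender unit at position 5, and each of the other listed pairs likewise has the predecessor earlier in the sequence.

Yes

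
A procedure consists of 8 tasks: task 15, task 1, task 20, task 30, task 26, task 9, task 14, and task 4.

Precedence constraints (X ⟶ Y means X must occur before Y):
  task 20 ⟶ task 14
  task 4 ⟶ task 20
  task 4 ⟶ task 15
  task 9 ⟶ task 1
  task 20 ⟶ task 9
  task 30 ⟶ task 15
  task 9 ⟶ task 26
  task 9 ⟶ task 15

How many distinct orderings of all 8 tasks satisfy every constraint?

The tasks with no prerequisites are task 30, task 4; any of them can be placed first.
Systematically extending each partial ordering one task at a time and counting, there are 168 complete orderings.

168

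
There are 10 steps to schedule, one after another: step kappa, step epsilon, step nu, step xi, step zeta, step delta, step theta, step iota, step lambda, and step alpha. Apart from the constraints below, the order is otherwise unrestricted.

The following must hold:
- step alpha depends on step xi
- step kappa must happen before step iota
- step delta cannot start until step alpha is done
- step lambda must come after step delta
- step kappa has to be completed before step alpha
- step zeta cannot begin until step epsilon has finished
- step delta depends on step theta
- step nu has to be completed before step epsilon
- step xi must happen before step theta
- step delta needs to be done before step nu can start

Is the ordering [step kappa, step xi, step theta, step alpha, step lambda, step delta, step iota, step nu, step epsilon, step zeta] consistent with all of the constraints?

The sequence places step lambda ahead of step delta.
But one of the constraints requires step delta before step lambda, so this ordering violates it.

No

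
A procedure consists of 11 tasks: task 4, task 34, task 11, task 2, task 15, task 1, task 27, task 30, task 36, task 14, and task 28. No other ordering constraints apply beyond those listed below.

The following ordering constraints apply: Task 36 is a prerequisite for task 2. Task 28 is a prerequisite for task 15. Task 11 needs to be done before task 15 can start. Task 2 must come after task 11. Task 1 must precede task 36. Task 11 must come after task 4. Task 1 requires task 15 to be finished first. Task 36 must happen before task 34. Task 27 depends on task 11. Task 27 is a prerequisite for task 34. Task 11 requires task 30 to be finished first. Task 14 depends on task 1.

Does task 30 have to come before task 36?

Following the dependencies: task 30 → task 11 → task 15 → task 1 → task 36.
That forces task 30 before task 36 in every valid schedule.

Yes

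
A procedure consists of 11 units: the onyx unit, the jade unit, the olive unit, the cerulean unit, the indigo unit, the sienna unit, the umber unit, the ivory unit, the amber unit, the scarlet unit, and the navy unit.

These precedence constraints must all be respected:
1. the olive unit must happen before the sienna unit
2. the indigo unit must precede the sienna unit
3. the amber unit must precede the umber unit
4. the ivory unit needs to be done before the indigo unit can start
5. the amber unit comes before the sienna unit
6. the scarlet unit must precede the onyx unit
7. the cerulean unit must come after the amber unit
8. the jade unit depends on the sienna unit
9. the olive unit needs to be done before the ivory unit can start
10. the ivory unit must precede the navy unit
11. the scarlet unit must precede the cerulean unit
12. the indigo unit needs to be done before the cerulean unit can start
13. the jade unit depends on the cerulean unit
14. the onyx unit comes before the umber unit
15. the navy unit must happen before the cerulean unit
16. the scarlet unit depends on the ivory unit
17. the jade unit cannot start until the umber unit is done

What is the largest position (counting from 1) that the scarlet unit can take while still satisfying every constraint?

Every unit that must follow the scarlet unit has to come after it. Tracing all chains starting from the scarlet unit, those units are: the onyx unit, the jade unit, the cerulean unit, the umber unit — 4 in total.
With 4 mandatory successors out of 11 units total, the latest slot for the scarlet unit is 11−4 = 7, and it's reachable by doing all non-successors before the scarlet unit.

7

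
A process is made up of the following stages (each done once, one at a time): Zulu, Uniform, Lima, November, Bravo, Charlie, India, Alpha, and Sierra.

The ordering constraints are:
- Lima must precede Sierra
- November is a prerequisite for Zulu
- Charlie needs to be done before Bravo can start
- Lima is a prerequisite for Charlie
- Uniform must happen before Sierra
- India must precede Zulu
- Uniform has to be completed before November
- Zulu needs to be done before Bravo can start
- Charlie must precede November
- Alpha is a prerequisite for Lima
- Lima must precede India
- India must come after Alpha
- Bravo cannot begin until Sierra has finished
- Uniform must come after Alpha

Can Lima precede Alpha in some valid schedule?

There is a dependency chain Alpha → Lima, so Lima always comes after Alpha.
So no valid ordering can have Lima before Alpha.

No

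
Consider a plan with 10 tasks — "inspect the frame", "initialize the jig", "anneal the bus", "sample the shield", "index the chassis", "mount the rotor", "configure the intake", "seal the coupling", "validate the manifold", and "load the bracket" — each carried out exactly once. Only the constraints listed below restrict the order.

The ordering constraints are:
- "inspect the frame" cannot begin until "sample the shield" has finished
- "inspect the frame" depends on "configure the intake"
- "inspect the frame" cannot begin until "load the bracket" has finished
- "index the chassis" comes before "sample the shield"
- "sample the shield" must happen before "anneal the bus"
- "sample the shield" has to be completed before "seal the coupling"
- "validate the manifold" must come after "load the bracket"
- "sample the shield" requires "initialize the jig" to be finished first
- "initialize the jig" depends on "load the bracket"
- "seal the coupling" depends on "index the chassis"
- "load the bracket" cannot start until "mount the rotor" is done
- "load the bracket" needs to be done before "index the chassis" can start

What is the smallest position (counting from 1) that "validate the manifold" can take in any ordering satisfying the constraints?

Working backwards through the constraints from "validate the manifold", its full set of required predecessors is "mount the rotor", "load the bracket" — 2 of them.
With 2 mandatory predecessors, the earliest "validate the manifold" can sit is position 2+1 = 3, and placing just those 2 first achieves it.

3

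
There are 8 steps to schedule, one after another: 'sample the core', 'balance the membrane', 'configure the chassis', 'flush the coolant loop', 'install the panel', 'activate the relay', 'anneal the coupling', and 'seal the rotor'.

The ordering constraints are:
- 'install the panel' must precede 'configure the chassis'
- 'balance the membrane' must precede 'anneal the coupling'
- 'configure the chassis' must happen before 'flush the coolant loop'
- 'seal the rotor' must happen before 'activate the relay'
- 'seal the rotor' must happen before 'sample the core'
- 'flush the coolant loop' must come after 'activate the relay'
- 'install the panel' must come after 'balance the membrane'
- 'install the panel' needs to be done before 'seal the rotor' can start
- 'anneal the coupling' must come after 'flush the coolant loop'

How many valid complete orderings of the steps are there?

14

'balance the membrane' is the only step with nothing required before it, so every ordering starts there.
Counting all ways to extend the partial order to a total order gives 14.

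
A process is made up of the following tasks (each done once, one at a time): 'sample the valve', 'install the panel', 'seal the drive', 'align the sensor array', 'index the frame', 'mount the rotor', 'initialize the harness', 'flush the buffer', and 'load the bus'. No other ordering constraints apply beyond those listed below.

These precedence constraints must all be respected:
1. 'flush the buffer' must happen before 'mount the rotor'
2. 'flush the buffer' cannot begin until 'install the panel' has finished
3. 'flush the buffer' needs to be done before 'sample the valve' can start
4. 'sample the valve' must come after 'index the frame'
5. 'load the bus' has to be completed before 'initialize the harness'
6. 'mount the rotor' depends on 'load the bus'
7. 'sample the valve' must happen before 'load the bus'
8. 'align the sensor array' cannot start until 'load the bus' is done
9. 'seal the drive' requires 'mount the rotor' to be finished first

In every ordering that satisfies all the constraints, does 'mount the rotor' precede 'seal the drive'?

Yes

There is a constraint chain 'mount the rotor' → 'seal the drive'.
So 'mount the rotor' must precede 'seal the drive' in any valid ordering.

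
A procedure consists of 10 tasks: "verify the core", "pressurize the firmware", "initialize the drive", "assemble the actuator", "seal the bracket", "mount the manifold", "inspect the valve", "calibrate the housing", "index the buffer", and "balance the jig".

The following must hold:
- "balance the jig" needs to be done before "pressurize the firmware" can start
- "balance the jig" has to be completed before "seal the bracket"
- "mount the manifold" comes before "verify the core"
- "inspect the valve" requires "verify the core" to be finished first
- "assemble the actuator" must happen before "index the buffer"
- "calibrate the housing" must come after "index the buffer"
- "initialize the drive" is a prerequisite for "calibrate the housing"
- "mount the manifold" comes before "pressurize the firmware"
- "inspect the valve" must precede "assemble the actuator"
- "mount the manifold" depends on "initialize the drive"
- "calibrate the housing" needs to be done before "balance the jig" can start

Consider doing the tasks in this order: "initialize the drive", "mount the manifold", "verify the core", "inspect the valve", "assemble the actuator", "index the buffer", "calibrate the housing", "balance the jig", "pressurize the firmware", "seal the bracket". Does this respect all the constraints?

Yes

Every stated constraint is respected: "mount the manifold" sits at position 2, ahead of "pressurize the firmware" at position 9, and each of the other listed pairs likewise has the predecessor earlier in the sequence.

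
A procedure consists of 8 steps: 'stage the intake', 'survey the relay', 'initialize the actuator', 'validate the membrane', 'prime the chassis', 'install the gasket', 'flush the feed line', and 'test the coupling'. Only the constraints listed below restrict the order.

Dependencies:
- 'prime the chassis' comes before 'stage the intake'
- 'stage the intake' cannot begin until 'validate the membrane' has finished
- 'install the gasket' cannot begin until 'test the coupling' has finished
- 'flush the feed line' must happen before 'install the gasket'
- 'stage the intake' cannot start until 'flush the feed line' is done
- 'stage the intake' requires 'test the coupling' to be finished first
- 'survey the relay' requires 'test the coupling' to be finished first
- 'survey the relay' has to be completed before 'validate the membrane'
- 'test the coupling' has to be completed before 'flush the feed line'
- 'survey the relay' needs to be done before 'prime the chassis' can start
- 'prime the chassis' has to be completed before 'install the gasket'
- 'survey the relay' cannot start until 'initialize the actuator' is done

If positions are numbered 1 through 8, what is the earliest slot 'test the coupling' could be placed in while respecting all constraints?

No constraint forces any other step before 'test the coupling', so it can be placed first.

1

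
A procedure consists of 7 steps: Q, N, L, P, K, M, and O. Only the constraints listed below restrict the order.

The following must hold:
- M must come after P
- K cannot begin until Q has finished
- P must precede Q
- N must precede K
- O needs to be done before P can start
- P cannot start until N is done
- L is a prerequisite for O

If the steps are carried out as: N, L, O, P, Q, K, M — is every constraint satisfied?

Checking each listed constraint against this order: for instance, N is in position 1 and K in position 6, so that constraint holds — and the remaining constraints check out the same way.

Yes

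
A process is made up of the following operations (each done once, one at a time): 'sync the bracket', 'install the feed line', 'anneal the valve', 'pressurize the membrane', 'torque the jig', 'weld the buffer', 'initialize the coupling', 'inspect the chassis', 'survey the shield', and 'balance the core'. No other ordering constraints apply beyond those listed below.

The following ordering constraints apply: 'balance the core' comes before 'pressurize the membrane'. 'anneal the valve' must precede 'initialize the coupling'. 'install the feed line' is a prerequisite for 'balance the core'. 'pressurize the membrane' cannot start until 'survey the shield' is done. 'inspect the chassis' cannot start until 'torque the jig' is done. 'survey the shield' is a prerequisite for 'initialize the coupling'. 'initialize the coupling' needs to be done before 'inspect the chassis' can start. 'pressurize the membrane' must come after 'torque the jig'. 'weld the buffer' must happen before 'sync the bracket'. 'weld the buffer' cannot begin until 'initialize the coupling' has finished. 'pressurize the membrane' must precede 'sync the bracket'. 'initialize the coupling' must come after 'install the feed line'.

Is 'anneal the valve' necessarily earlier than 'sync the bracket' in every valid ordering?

Chaining the stated constraints: 'anneal the valve' → 'initialize the coupling' → 'weld the buffer' → 'sync the bracket'.
Hence 'anneal the valve' necessarily comes before 'sync the bracket'.

Yes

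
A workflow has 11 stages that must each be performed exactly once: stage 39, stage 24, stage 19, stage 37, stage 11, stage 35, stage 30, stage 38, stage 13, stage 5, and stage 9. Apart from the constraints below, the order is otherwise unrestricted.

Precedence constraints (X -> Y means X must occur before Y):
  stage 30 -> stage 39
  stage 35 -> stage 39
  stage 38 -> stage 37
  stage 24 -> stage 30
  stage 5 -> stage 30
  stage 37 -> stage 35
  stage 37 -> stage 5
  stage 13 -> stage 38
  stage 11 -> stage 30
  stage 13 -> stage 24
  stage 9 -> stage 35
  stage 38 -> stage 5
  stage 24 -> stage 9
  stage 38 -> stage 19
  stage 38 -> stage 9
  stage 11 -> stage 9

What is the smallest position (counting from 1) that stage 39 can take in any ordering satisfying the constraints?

The stages that are forced before stage 39, directly or transitively, are stage 24, stage 37, stage 11, stage 35, stage 30, stage 38, stage 13, stage 5, stage 9. That's 9 stages.
With 9 mandatory predecessors, the earliest stage 39 can sit is position 9+1 = 10, and placing just those 9 first achieves it.

10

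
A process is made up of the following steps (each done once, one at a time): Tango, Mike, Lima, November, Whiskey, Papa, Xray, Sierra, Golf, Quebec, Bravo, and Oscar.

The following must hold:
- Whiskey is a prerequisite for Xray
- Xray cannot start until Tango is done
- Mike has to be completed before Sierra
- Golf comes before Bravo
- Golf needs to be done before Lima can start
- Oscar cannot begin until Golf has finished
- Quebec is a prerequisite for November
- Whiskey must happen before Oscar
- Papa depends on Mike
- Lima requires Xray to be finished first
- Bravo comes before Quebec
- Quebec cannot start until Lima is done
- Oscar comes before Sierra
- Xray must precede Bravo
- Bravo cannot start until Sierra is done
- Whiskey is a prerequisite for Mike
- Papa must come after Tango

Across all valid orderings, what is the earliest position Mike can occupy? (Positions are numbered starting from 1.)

The only step forced before Mike (directly or transitively) is Whiskey.
So at minimum 1 step comes before Mike, putting Mike no earlier than position 2. That position is achievable by scheduling exactly that predecessor first.

2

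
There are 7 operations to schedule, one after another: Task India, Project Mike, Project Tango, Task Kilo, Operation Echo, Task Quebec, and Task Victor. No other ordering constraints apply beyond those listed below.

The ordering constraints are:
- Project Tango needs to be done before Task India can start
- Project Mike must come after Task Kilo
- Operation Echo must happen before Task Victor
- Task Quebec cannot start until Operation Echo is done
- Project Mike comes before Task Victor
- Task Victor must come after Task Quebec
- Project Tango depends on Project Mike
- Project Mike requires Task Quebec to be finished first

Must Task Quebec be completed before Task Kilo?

No

Task Quebec and Task Kilo are not related by any chain of constraints.
There exist valid orderings with Task Kilo before Task Quebec, so Task Quebec is not required to come first.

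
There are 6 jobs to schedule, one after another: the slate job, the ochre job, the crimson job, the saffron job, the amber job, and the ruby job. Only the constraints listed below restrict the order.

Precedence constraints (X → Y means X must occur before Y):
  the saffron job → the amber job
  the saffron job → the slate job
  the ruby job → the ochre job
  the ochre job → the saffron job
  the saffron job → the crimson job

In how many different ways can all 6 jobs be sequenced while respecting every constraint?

The ruby job is the only job with nothing required before it, so every ordering starts there.
Counting all ways to extend the partial order to a total order gives 6.

6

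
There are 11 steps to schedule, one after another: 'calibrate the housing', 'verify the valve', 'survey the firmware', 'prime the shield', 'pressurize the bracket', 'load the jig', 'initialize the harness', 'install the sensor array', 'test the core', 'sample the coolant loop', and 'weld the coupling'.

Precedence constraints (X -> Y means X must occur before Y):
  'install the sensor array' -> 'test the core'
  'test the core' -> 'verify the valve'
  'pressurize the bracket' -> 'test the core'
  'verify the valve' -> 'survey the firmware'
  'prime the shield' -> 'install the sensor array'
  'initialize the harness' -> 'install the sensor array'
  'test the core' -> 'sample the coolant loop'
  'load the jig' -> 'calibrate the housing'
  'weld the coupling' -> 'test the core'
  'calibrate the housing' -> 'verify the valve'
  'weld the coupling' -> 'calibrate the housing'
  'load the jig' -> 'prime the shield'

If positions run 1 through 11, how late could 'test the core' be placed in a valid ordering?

Every step that must follow 'test the core' has to come after it. Tracing all chains starting from 'test the core', those steps are: 'verify the valve', 'survey the firmware', 'sample the coolant loop' — 3 in total.
With 3 mandatory successors out of 11 steps total, the latest slot for 'test the core' is 11−3 = 8, and it's reachable by doing all non-successors before 'test the core'.

8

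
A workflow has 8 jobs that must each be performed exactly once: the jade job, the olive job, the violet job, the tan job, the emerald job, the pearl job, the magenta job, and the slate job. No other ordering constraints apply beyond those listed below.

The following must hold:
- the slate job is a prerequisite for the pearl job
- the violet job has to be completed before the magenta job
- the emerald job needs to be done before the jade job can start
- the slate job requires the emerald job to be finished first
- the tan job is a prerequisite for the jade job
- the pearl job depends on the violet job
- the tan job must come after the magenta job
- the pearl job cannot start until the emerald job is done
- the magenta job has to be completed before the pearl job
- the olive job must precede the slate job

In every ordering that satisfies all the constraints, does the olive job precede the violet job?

No chain of constraints connects the olive job to the violet job in either direction.
So the olive job can come before the violet job or after — it is not forced.

No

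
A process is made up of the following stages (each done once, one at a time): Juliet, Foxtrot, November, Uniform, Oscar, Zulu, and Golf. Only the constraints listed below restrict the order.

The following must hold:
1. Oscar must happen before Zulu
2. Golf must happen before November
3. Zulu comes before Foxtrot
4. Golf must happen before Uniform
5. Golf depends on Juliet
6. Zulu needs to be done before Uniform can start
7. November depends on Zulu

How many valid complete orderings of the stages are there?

44

The stages with no prerequisites are Juliet, Oscar; any of them can be placed first.
Enumerating by repeatedly choosing an available stage (one whose prerequisites are all placed) gives 44 distinct complete orderings.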